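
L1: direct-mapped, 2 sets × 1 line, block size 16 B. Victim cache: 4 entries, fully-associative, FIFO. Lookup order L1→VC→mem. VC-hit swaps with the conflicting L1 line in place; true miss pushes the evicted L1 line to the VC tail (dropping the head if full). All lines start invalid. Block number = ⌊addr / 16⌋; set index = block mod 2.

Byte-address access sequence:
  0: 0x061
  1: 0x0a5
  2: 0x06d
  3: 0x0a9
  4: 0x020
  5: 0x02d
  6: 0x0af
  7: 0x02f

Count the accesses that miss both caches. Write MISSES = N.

0: 0x61 (blk 6, set 0) → MISS  vc=[]
1: 0xa5 (blk 10, set 0) → MISS  vc=[6]
2: 0x6d (blk 6, set 0) → VC-HIT  vc=[10]
3: 0xa9 (blk 10, set 0) → VC-HIT  vc=[6]
4: 0x20 (blk 2, set 0) → MISS  vc=[6, 10]
5: 0x2d (blk 2, set 0) → L1-HIT  vc=[6, 10]
6: 0xaf (blk 10, set 0) → VC-HIT  vc=[6, 2]
7: 0x2f (blk 2, set 0) → VC-HIT  vc=[6, 10]

MISSES = 3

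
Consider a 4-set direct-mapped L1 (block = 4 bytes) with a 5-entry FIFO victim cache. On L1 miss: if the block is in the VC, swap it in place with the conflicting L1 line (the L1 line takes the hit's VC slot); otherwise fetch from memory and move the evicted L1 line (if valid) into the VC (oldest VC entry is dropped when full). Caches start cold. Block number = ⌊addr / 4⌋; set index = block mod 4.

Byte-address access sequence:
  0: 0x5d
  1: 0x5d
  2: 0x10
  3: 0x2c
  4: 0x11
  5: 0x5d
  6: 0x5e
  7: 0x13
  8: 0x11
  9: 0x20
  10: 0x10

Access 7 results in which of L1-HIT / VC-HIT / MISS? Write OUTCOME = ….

0: 0x5d (blk 23, set 3) → MISS  vc=[]
1: 0x5d (blk 23, set 3) → L1-HIT  vc=[]
2: 0x10 (blk 4, set 0) → MISS  vc=[]
3: 0x2c (blk 11, set 3) → MISS  vc=[23]
4: 0x11 (blk 4, set 0) → L1-HIT  vc=[23]
5: 0x5d (blk 23, set 3) → VC-HIT  vc=[11]
6: 0x5e (blk 23, set 3) → L1-HIT  vc=[11]
7: 0x13 (blk 4, set 0) → L1-HIT  vc=[11]
8: 0x11 (blk 4, set 0) → L1-HIT  vc=[11]
9: 0x20 (blk 8, set 0) → MISS  vc=[11, 4]
10: 0x10 (blk 4, set 0) → VC-HIT  vc=[11, 8]

OUTCOME = L1-HIT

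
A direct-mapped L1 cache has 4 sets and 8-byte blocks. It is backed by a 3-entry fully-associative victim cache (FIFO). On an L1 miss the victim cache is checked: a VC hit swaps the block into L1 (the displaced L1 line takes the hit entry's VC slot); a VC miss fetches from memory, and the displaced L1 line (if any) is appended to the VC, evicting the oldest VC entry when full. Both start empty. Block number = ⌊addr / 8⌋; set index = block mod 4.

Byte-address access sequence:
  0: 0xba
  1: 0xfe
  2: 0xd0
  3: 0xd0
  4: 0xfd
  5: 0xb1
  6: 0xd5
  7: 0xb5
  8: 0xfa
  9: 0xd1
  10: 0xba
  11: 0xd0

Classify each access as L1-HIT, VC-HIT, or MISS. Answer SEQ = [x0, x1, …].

  [0] addr=0xba blk=23 s=3: MISS | VC []
  [1] addr=0xfe blk=31 s=3: MISS | VC [23]
  [2] addr=0xd0 blk=26 s=2: MISS | VC [23]
  [3] addr=0xd0 blk=26 s=2: L1-HIT | VC [23]
  [4] addr=0xfd blk=31 s=3: L1-HIT | VC [23]
  [5] addr=0xb1 blk=22 s=2: MISS | VC [23, 26]
  [6] addr=0xd5 blk=26 s=2: VC-HIT | VC [23, 22]
  [7] addr=0xb5 blk=22 s=2: VC-HIT | VC [23, 26]
  [8] addr=0xfa blk=31 s=3: L1-HIT | VC [23, 26]
  [9] addr=0xd1 blk=26 s=2: VC-HIT | VC [23, 22]
  [10] addr=0xba blk=23 s=3: VC-HIT | VC [31, 22]
  [11] addr=0xd0 blk=26 s=2: L1-HIT | VC [31, 22]

SEQ = [MISS, MISS, MISS, L1-HIT, L1-HIT, MISS, VC-HIT, VC-HIT, L1-HIT, VC-HIT, VC-HIT, L1-HIT]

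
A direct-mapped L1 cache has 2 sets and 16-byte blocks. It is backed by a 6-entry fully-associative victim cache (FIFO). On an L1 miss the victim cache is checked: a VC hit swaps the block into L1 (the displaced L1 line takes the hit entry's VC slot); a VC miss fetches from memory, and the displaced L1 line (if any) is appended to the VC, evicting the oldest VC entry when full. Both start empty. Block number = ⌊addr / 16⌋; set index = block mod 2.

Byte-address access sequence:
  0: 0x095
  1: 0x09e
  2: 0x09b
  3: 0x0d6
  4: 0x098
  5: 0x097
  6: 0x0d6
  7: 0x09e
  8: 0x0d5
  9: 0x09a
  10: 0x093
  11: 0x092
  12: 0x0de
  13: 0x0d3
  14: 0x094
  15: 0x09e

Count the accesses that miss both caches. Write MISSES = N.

MISSES = 2

#0 0x95→b9/s1 MISS; vc=[]
#1 0x9e→b9/s1 L1-HIT; vc=[]
#2 0x9b→b9/s1 L1-HIT; vc=[]
#3 0xd6→b13/s1 MISS; vc=[9]
#4 0x98→b9/s1 VC-HIT; vc=[13]
#5 0x97→b9/s1 L1-HIT; vc=[13]
#6 0xd6→b13/s1 VC-HIT; vc=[9]
#7 0x9e→b9/s1 VC-HIT; vc=[13]
#8 0xd5→b13/s1 VC-HIT; vc=[9]
#9 0x9a→b9/s1 VC-HIT; vc=[13]
#10 0x93→b9/s1 L1-HIT; vc=[13]
#11 0x92→b9/s1 L1-HIT; vc=[13]
#12 0xde→b13/s1 VC-HIT; vc=[9]
#13 0xd3→b13/s1 L1-HIT; vc=[9]
#14 0x94→b9/s1 VC-HIT; vc=[13]
#15 0x9e→b9/s1 L1-HIT; vc=[13]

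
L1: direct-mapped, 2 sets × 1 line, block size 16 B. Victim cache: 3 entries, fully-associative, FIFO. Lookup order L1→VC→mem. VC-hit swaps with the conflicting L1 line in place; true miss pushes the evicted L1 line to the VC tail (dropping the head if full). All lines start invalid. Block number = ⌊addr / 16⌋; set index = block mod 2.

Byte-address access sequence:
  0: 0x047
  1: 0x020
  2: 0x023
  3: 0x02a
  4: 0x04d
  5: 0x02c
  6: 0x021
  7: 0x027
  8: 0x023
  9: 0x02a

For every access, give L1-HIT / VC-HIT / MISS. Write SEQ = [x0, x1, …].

SEQ = [MISS, MISS, L1-HIT, L1-HIT, VC-HIT, VC-HIT, L1-HIT, L1-HIT, L1-HIT, L1-HIT]

#0 0x47→b4/s0 MISS; vc=[]
#1 0x20→b2/s0 MISS; vc=[4]
#2 0x23→b2/s0 L1-HIT; vc=[4]
#3 0x2a→b2/s0 L1-HIT; vc=[4]
#4 0x4d→b4/s0 VC-HIT; vc=[2]
#5 0x2c→b2/s0 VC-HIT; vc=[4]
#6 0x21→b2/s0 L1-HIT; vc=[4]
#7 0x27→b2/s0 L1-HIT; vc=[4]
#8 0x23→b2/s0 L1-HIT; vc=[4]
#9 0x2a→b2/s0 L1-HIT; vc=[4]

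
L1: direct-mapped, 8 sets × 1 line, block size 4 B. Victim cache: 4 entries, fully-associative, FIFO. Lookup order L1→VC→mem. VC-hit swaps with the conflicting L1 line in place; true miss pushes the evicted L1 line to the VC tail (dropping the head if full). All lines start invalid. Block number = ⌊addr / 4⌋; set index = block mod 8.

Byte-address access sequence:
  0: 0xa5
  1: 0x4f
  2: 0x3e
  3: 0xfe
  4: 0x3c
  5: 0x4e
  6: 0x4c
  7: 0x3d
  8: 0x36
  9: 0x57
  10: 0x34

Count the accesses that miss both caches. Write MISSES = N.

0: 0xa5 (blk 41, set 1) → MISS  vc=[]
1: 0x4f (blk 19, set 3) → MISS  vc=[]
2: 0x3e (blk 15, set 7) → MISS  vc=[]
3: 0xfe (blk 63, set 7) → MISS  vc=[15]
4: 0x3c (blk 15, set 7) → VC-HIT  vc=[63]
5: 0x4e (blk 19, set 3) → L1-HIT  vc=[63]
6: 0x4c (blk 19, set 3) → L1-HIT  vc=[63]
7: 0x3d (blk 15, set 7) → L1-HIT  vc=[63]
8: 0x36 (blk 13, set 5) → MISS  vc=[63]
9: 0x57 (blk 21, set 5) → MISS  vc=[63, 13]
10: 0x34 (blk 13, set 5) → VC-HIT  vc=[63, 21]

MISSES = 6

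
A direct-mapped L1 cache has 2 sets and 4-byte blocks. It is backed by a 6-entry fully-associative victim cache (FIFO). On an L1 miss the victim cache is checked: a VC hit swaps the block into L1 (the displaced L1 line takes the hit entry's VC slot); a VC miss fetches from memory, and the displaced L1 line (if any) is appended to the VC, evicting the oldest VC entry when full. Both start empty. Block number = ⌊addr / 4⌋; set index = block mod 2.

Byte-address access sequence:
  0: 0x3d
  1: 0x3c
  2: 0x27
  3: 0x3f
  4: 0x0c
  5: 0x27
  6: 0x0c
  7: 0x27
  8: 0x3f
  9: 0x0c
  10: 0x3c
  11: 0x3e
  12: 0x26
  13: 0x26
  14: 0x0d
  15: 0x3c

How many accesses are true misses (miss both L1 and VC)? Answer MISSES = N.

#0 0x3d→b15/s1 MISS; vc=[]
#1 0x3c→b15/s1 L1-HIT; vc=[]
#2 0x27→b9/s1 MISS; vc=[15]
#3 0x3f→b15/s1 VC-HIT; vc=[9]
#4 0xc→b3/s1 MISS; vc=[9,15]
#5 0x27→b9/s1 VC-HIT; vc=[3,15]
#6 0xc→b3/s1 VC-HIT; vc=[9,15]
#7 0x27→b9/s1 VC-HIT; vc=[3,15]
#8 0x3f→b15/s1 VC-HIT; vc=[3,9]
#9 0xc→b3/s1 VC-HIT; vc=[15,9]
#10 0x3c→b15/s1 VC-HIT; vc=[3,9]
#11 0x3e→b15/s1 L1-HIT; vc=[3,9]
#12 0x26→b9/s1 VC-HIT; vc=[3,15]
#13 0x26→b9/s1 L1-HIT; vc=[3,15]
#14 0xd→b3/s1 VC-HIT; vc=[9,15]
#15 0x3c→b15/s1 VC-HIT; vc=[9,3]

MISSES = 3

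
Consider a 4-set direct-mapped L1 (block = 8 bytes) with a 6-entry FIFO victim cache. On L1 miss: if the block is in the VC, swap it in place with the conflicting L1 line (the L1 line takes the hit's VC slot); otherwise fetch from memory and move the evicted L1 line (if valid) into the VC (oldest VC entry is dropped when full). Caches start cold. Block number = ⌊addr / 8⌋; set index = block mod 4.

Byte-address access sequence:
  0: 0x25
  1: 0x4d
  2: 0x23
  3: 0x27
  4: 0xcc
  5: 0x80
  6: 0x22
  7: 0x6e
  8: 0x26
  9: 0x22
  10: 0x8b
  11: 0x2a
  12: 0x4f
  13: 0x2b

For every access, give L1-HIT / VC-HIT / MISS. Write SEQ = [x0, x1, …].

#0 0x25→b4/s0 MISS; vc=[]
#1 0x4d→b9/s1 MISS; vc=[]
#2 0x23→b4/s0 L1-HIT; vc=[]
#3 0x27→b4/s0 L1-HIT; vc=[]
#4 0xcc→b25/s1 MISS; vc=[9]
#5 0x80→b16/s0 MISS; vc=[9,4]
#6 0x22→b4/s0 VC-HIT; vc=[9,16]
#7 0x6e→b13/s1 MISS; vc=[9,16,25]
#8 0x26→b4/s0 L1-HIT; vc=[9,16,25]
#9 0x22→b4/s0 L1-HIT; vc=[9,16,25]
#10 0x8b→b17/s1 MISS; vc=[9,16,25,13]
#11 0x2a→b5/s1 MISS; vc=[9,16,25,13,17]
#12 0x4f→b9/s1 VC-HIT; vc=[5,16,25,13,17]
#13 0x2b→b5/s1 VC-HIT; vc=[9,16,25,13,17]

SEQ = [MISS, MISS, L1-HIT, L1-HIT, MISS, MISS, VC-HIT, MISS, L1-HIT, L1-HIT, MISS, MISS, VC-HIT, VC-HIT]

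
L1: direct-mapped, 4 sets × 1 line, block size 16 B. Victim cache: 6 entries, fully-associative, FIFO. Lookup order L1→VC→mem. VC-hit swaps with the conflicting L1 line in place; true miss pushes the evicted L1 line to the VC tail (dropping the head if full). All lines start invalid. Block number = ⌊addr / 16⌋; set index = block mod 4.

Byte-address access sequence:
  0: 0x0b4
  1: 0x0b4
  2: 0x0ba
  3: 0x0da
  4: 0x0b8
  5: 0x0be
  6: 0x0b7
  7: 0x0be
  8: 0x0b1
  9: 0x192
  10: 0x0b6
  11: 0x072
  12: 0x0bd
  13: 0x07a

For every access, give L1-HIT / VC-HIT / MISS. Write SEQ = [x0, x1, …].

  [0] addr=0xb4 blk=11 s=3: MISS | VC []
  [1] addr=0xb4 blk=11 s=3: L1-HIT | VC []
  [2] addr=0xba blk=11 s=3: L1-HIT | VC []
  [3] addr=0xda blk=13 s=1: MISS | VC []
  [4] addr=0xb8 blk=11 s=3: L1-HIT | VC []
  [5] addr=0xbe blk=11 s=3: L1-HIT | VC []
  [6] addr=0xb7 blk=11 s=3: L1-HIT | VC []
  [7] addr=0xbe blk=11 s=3: L1-HIT | VC []
  [8] addr=0xb1 blk=11 s=3: L1-HIT | VC []
  [9] addr=0x192 blk=25 s=1: MISS | VC [13]
  [10] addr=0xb6 blk=11 s=3: L1-HIT | VC [13]
  [11] addr=0x72 blk=7 s=3: MISS | VC [13, 11]
  [12] addr=0xbd blk=11 s=3: VC-HIT | VC [13, 7]
  [13] addr=0x7a blk=7 s=3: VC-HIT | VC [13, 11]

SEQ = [MISS, L1-HIT, L1-HIT, MISS, L1-HIT, L1-HIT, L1-HIT, L1-HIT, L1-HIT, MISS, L1-HIT, MISS, VC-HIT, VC-HIT]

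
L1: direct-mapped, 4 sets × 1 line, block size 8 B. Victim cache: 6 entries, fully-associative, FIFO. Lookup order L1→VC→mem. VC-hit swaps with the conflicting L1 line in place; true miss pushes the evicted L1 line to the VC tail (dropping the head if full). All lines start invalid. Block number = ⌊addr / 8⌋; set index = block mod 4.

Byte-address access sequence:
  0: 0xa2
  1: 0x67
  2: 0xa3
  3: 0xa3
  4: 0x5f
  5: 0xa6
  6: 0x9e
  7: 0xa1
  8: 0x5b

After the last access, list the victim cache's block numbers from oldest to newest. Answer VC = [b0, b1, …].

#0 0xa2→b20/s0 MISS; vc=[]
#1 0x67→b12/s0 MISS; vc=[20]
#2 0xa3→b20/s0 VC-HIT; vc=[12]
#3 0xa3→b20/s0 L1-HIT; vc=[12]
#4 0x5f→b11/s3 MISS; vc=[12]
#5 0xa6→b20/s0 L1-HIT; vc=[12]
#6 0x9e→b19/s3 MISS; vc=[12,11]
#7 0xa1→b20/s0 L1-HIT; vc=[12,11]
#8 0x5b→b11/s3 VC-HIT; vc=[12,19]

VC = [12, 19]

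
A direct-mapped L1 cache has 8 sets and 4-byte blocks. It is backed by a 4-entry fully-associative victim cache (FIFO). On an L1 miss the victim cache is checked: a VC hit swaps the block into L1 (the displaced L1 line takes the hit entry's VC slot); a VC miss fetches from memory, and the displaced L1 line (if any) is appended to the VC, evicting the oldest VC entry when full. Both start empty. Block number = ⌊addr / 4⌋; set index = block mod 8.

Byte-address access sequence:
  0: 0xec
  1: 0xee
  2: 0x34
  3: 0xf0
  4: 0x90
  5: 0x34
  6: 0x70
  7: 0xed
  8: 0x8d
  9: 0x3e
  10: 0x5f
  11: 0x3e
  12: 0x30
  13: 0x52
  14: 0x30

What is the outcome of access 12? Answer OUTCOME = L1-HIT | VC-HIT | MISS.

OUTCOME = MISS

0: 0xec (blk 59, set 3) → MISS  vc=[]
1: 0xee (blk 59, set 3) → L1-HIT  vc=[]
2: 0x34 (blk 13, set 5) → MISS  vc=[]
3: 0xf0 (blk 60, set 4) → MISS  vc=[]
4: 0x90 (blk 36, set 4) → MISS  vc=[60]
5: 0x34 (blk 13, set 5) → L1-HIT  vc=[60]
6: 0x70 (blk 28, set 4) → MISS  vc=[60, 36]
7: 0xed (blk 59, set 3) → L1-HIT  vc=[60, 36]
8: 0x8d (blk 35, set 3) → MISS  vc=[60, 36, 59]
9: 0x3e (blk 15, set 7) → MISS  vc=[60, 36, 59]
10: 0x5f (blk 23, set 7) → MISS  vc=[60, 36, 59, 15]
11: 0x3e (blk 15, set 7) → VC-HIT  vc=[60, 36, 59, 23]
12: 0x30 (blk 12, set 4) → MISS  vc=[36, 59, 23, 28]
13: 0x52 (blk 20, set 4) → MISS  vc=[59, 23, 28, 12]
14: 0x30 (blk 12, set 4) → VC-HIT  vc=[59, 23, 28, 20]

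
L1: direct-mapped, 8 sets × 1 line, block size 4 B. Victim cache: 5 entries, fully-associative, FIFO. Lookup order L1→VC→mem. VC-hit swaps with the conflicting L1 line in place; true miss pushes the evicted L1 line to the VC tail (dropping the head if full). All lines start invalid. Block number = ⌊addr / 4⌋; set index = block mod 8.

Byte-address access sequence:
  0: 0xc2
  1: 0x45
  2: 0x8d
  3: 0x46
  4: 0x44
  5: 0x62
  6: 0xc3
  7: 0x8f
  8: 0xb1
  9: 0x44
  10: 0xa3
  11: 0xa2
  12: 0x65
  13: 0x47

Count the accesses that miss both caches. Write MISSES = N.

MISSES = 7

0: 0xc2 (blk 48, set 0) → MISS  vc=[]
1: 0x45 (blk 17, set 1) → MISS  vc=[]
2: 0x8d (blk 35, set 3) → MISS  vc=[]
3: 0x46 (blk 17, set 1) → L1-HIT  vc=[]
4: 0x44 (blk 17, set 1) → L1-HIT  vc=[]
5: 0x62 (blk 24, set 0) → MISS  vc=[48]
6: 0xc3 (blk 48, set 0) → VC-HIT  vc=[24]
7: 0x8f (blk 35, set 3) → L1-HIT  vc=[24]
8: 0xb1 (blk 44, set 4) → MISS  vc=[24]
9: 0x44 (blk 17, set 1) → L1-HIT  vc=[24]
10: 0xa3 (blk 40, set 0) → MISS  vc=[24, 48]
11: 0xa2 (blk 40, set 0) → L1-HIT  vc=[24, 48]
12: 0x65 (blk 25, set 1) → MISS  vc=[24, 48, 17]
13: 0x47 (blk 17, set 1) → VC-HIT  vc=[24, 48, 25]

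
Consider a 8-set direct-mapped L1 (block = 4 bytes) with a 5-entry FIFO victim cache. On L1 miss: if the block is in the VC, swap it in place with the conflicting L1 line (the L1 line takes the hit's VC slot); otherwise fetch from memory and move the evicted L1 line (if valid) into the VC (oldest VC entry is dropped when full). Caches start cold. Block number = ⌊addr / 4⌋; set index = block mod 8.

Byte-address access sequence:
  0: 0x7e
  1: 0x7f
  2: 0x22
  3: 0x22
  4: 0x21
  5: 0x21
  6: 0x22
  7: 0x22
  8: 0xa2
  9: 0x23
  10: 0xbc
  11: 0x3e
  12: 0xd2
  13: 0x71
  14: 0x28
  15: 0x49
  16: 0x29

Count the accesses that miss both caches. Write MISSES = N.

MISSES = 9

0: 0x7e (blk 31, set 7) → MISS  vc=[]
1: 0x7f (blk 31, set 7) → L1-HIT  vc=[]
2: 0x22 (blk 8, set 0) → MISS  vc=[]
3: 0x22 (blk 8, set 0) → L1-HIT  vc=[]
4: 0x21 (blk 8, set 0) → L1-HIT  vc=[]
5: 0x21 (blk 8, set 0) → L1-HIT  vc=[]
6: 0x22 (blk 8, set 0) → L1-HIT  vc=[]
7: 0x22 (blk 8, set 0) → L1-HIT  vc=[]
8: 0xa2 (blk 40, set 0) → MISS  vc=[8]
9: 0x23 (blk 8, set 0) → VC-HIT  vc=[40]
10: 0xbc (blk 47, set 7) → MISS  vc=[40, 31]
11: 0x3e (blk 15, set 7) → MISS  vc=[40, 31, 47]
12: 0xd2 (blk 52, set 4) → MISS  vc=[40, 31, 47]
13: 0x71 (blk 28, set 4) → MISS  vc=[40, 31, 47, 52]
14: 0x28 (blk 10, set 2) → MISS  vc=[40, 31, 47, 52]
15: 0x49 (blk 18, set 2) → MISS  vc=[40, 31, 47, 52, 10]
16: 0x29 (blk 10, set 2) → VC-HIT  vc=[40, 31, 47, 52, 18]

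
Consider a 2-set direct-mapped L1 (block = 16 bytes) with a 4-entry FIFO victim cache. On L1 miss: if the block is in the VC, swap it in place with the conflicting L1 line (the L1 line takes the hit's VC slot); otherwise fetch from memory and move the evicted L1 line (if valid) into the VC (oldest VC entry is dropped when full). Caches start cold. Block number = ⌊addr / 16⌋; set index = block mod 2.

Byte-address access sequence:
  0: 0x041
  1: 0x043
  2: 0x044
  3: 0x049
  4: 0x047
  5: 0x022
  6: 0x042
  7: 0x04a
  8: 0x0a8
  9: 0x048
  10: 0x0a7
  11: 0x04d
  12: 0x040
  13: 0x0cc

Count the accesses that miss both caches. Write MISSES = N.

  [0] addr=0x41 blk=4 s=0: MISS | VC []
  [1] addr=0x43 blk=4 s=0: L1-HIT | VC []
  [2] addr=0x44 blk=4 s=0: L1-HIT | VC []
  [3] addr=0x49 blk=4 s=0: L1-HIT | VC []
  [4] addr=0x47 blk=4 s=0: L1-HIT | VC []
  [5] addr=0x22 blk=2 s=0: MISS | VC [4]
  [6] addr=0x42 blk=4 s=0: VC-HIT | VC [2]
  [7] addr=0x4a blk=4 s=0: L1-HIT | VC [2]
  [8] addr=0xa8 blk=10 s=0: MISS | VC [2, 4]
  [9] addr=0x48 blk=4 s=0: VC-HIT | VC [2, 10]
  [10] addr=0xa7 blk=10 s=0: VC-HIT | VC [2, 4]
  [11] addr=0x4d blk=4 s=0: VC-HIT | VC [2, 10]
  [12] addr=0x40 blk=4 s=0: L1-HIT | VC [2, 10]
  [13] addr=0xcc blk=12 s=0: MISS | VC [2, 10, 4]

MISSES = 4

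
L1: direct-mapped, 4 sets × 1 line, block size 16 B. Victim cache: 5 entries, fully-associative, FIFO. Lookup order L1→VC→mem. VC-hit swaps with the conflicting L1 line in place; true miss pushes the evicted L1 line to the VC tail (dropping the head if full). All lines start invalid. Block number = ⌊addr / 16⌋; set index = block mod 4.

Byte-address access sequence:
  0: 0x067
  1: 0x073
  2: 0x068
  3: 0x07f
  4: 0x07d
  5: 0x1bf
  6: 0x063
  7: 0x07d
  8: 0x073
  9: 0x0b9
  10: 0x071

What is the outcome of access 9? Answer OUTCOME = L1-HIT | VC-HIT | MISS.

0: 0x67 (blk 6, set 2) → MISS  vc=[]
1: 0x73 (blk 7, set 3) → MISS  vc=[]
2: 0x68 (blk 6, set 2) → L1-HIT  vc=[]
3: 0x7f (blk 7, set 3) → L1-HIT  vc=[]
4: 0x7d (blk 7, set 3) → L1-HIT  vc=[]
5: 0x1bf (blk 27, set 3) → MISS  vc=[7]
6: 0x63 (blk 6, set 2) → L1-HIT  vc=[7]
7: 0x7d (blk 7, set 3) → VC-HIT  vc=[27]
8: 0x73 (blk 7, set 3) → L1-HIT  vc=[27]
9: 0xb9 (blk 11, set 3) → MISS  vc=[27, 7]
10: 0x71 (blk 7, set 3) → VC-HIT  vc=[27, 11]

OUTCOME = MISS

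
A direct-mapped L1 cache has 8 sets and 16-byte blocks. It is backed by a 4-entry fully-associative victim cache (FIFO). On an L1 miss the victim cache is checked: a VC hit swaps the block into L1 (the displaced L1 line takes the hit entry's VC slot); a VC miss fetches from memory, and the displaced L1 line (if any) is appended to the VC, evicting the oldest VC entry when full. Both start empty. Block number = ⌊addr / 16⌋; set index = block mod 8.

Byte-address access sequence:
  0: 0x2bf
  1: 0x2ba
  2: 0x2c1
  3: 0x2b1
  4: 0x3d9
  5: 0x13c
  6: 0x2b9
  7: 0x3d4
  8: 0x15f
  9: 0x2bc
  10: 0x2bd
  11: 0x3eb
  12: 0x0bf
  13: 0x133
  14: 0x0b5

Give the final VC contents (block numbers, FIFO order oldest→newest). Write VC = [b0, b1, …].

VC = [19, 61, 43]

#0 0x2bf→b43/s3 MISS; vc=[]
#1 0x2ba→b43/s3 L1-HIT; vc=[]
#2 0x2c1→b44/s4 MISS; vc=[]
#3 0x2b1→b43/s3 L1-HIT; vc=[]
#4 0x3d9→b61/s5 MISS; vc=[]
#5 0x13c→b19/s3 MISS; vc=[43]
#6 0x2b9→b43/s3 VC-HIT; vc=[19]
#7 0x3d4→b61/s5 L1-HIT; vc=[19]
#8 0x15f→b21/s5 MISS; vc=[19,61]
#9 0x2bc→b43/s3 L1-HIT; vc=[19,61]
#10 0x2bd→b43/s3 L1-HIT; vc=[19,61]
#11 0x3eb→b62/s6 MISS; vc=[19,61]
#12 0xbf→b11/s3 MISS; vc=[19,61,43]
#13 0x133→b19/s3 VC-HIT; vc=[11,61,43]
#14 0xb5→b11/s3 VC-HIT; vc=[19,61,43]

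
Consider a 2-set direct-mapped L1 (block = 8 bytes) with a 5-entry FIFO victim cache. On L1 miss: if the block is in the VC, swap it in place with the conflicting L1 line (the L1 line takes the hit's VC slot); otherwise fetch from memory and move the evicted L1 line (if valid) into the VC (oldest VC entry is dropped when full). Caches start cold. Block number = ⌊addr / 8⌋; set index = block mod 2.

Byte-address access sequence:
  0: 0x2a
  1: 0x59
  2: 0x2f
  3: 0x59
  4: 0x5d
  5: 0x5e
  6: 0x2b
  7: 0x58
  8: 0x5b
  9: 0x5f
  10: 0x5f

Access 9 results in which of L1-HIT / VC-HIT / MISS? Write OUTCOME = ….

OUTCOME = L1-HIT

  [0] addr=0x2a blk=5 s=1: MISS | VC []
  [1] addr=0x59 blk=11 s=1: MISS | VC [5]
  [2] addr=0x2f blk=5 s=1: VC-HIT | VC [11]
  [3] addr=0x59 blk=11 s=1: VC-HIT | VC [5]
  [4] addr=0x5d blk=11 s=1: L1-HIT | VC [5]
  [5] addr=0x5e blk=11 s=1: L1-HIT | VC [5]
  [6] addr=0x2b blk=5 s=1: VC-HIT | VC [11]
  [7] addr=0x58 blk=11 s=1: VC-HIT | VC [5]
  [8] addr=0x5b blk=11 s=1: L1-HIT | VC [5]
  [9] addr=0x5f blk=11 s=1: L1-HIT | VC [5]
  [10] addr=0x5f blk=11 s=1: L1-HIT | VC [5]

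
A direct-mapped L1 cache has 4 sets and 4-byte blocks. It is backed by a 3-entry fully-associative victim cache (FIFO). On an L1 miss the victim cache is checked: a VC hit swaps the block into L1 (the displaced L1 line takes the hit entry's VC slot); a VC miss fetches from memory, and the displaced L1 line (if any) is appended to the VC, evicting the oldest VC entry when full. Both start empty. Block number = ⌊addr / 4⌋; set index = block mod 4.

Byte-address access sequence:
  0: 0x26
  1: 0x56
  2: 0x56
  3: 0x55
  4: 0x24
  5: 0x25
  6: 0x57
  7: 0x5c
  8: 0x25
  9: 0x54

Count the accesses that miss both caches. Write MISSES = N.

#0 0x26→b9/s1 MISS; vc=[]
#1 0x56→b21/s1 MISS; vc=[9]
#2 0x56→b21/s1 L1-HIT; vc=[9]
#3 0x55→b21/s1 L1-HIT; vc=[9]
#4 0x24→b9/s1 VC-HIT; vc=[21]
#5 0x25→b9/s1 L1-HIT; vc=[21]
#6 0x57→b21/s1 VC-HIT; vc=[9]
#7 0x5c→b23/s3 MISS; vc=[9]
#8 0x25→b9/s1 VC-HIT; vc=[21]
#9 0x54→b21/s1 VC-HIT; vc=[9]

MISSES = 3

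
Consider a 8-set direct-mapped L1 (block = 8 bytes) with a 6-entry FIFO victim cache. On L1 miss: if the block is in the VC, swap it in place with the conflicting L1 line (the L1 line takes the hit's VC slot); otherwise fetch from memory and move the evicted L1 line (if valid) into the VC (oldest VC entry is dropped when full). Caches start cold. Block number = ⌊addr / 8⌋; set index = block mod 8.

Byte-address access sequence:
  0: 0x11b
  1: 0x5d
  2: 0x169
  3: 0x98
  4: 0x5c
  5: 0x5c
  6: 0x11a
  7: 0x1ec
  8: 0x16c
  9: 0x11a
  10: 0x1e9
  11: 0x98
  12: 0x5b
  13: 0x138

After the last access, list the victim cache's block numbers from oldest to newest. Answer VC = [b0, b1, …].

  [0] addr=0x11b blk=35 s=3: MISS | VC []
  [1] addr=0x5d blk=11 s=3: MISS | VC [35]
  [2] addr=0x169 blk=45 s=5: MISS | VC [35]
  [3] addr=0x98 blk=19 s=3: MISS | VC [35, 11]
  [4] addr=0x5c blk=11 s=3: VC-HIT | VC [35, 19]
  [5] addr=0x5c blk=11 s=3: L1-HIT | VC [35, 19]
  [6] addr=0x11a blk=35 s=3: VC-HIT | VC [11, 19]
  [7] addr=0x1ec blk=61 s=5: MISS | VC [11, 19, 45]
  [8] addr=0x16c blk=45 s=5: VC-HIT | VC [11, 19, 61]
  [9] addr=0x11a blk=35 s=3: L1-HIT | VC [11, 19, 61]
  [10] addr=0x1e9 blk=61 s=5: VC-HIT | VC [11, 19, 45]
  [11] addr=0x98 blk=19 s=3: VC-HIT | VC [11, 35, 45]
  [12] addr=0x5b blk=11 s=3: VC-HIT | VC [19, 35, 45]
  [13] addr=0x138 blk=39 s=7: MISS | VC [19, 35, 45]

VC = [19, 35, 45]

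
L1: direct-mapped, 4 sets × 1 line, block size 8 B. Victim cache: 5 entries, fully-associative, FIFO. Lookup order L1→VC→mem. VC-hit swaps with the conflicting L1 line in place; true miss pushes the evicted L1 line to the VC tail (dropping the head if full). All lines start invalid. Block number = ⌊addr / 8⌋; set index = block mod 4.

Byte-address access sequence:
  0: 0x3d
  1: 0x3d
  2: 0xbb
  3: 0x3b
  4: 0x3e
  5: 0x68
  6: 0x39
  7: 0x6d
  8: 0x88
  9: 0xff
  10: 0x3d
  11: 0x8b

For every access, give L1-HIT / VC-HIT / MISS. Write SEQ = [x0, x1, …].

SEQ = [MISS, L1-HIT, MISS, VC-HIT, L1-HIT, MISS, L1-HIT, L1-HIT, MISS, MISS, VC-HIT, L1-HIT]

#0 0x3d→b7/s3 MISS; vc=[]
#1 0x3d→b7/s3 L1-HIT; vc=[]
#2 0xbb→b23/s3 MISS; vc=[7]
#3 0x3b→b7/s3 VC-HIT; vc=[23]
#4 0x3e→b7/s3 L1-HIT; vc=[23]
#5 0x68→b13/s1 MISS; vc=[23]
#6 0x39→b7/s3 L1-HIT; vc=[23]
#7 0x6d→b13/s1 L1-HIT; vc=[23]
#8 0x88→b17/s1 MISS; vc=[23,13]
#9 0xff→b31/s3 MISS; vc=[23,13,7]
#10 0x3d→b7/s3 VC-HIT; vc=[23,13,31]
#11 0x8b→b17/s1 L1-HIT; vc=[23,13,31]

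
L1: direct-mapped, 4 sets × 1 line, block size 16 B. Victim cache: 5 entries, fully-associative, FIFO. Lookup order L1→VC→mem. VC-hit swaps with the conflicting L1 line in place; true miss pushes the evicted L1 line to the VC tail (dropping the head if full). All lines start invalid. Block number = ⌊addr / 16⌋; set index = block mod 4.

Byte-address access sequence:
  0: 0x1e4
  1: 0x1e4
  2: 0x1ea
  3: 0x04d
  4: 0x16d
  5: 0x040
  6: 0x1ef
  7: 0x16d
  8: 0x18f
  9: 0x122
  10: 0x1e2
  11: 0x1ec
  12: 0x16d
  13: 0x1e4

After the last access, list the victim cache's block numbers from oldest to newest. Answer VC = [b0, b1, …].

0: 0x1e4 (blk 30, set 2) → MISS  vc=[]
1: 0x1e4 (blk 30, set 2) → L1-HIT  vc=[]
2: 0x1ea (blk 30, set 2) → L1-HIT  vc=[]
3: 0x4d (blk 4, set 0) → MISS  vc=[]
4: 0x16d (blk 22, set 2) → MISS  vc=[30]
5: 0x40 (blk 4, set 0) → L1-HIT  vc=[30]
6: 0x1ef (blk 30, set 2) → VC-HIT  vc=[22]
7: 0x16d (blk 22, set 2) → VC-HIT  vc=[30]
8: 0x18f (blk 24, set 0) → MISS  vc=[30, 4]
9: 0x122 (blk 18, set 2) → MISS  vc=[30, 4, 22]
10: 0x1e2 (blk 30, set 2) → VC-HIT  vc=[18, 4, 22]
11: 0x1ec (blk 30, set 2) → L1-HIT  vc=[18, 4, 22]
12: 0x16d (blk 22, set 2) → VC-HIT  vc=[18, 4, 30]
13: 0x1e4 (blk 30, set 2) → VC-HIT  vc=[18, 4, 22]

VC = [18, 4, 22]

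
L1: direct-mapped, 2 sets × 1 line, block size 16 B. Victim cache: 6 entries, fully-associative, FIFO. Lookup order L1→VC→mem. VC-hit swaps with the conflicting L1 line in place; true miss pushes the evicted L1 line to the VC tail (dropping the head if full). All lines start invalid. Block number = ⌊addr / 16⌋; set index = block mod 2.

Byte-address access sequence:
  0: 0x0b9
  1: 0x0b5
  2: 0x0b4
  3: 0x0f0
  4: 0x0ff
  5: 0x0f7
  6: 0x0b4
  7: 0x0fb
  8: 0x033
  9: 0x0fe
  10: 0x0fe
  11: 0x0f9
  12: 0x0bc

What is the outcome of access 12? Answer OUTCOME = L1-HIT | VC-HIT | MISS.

  [0] addr=0xb9 blk=11 s=1: MISS | VC []
  [1] addr=0xb5 blk=11 s=1: L1-HIT | VC []
  [2] addr=0xb4 blk=11 s=1: L1-HIT | VC []
  [3] addr=0xf0 blk=15 s=1: MISS | VC [11]
  [4] addr=0xff blk=15 s=1: L1-HIT | VC [11]
  [5] addr=0xf7 blk=15 s=1: L1-HIT | VC [11]
  [6] addr=0xb4 blk=11 s=1: VC-HIT | VC [15]
  [7] addr=0xfb blk=15 s=1: VC-HIT | VC [11]
  [8] addr=0x33 blk=3 s=1: MISS | VC [11, 15]
  [9] addr=0xfe blk=15 s=1: VC-HIT | VC [11, 3]
  [10] addr=0xfe blk=15 s=1: L1-HIT | VC [11, 3]
  [11] addr=0xf9 blk=15 s=1: L1-HIT | VC [11, 3]
  [12] addr=0xbc blk=11 s=1: VC-HIT | VC [15, 3]

OUTCOME = VC-HIT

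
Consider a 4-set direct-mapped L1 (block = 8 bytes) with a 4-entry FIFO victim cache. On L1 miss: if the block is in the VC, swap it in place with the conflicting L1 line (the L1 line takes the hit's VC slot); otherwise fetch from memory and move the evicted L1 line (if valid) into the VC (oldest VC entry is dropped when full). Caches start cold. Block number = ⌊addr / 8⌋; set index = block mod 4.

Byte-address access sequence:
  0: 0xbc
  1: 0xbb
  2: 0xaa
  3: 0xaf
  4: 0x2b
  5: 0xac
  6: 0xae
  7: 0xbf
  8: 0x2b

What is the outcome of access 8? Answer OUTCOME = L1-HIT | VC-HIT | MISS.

  [0] addr=0xbc blk=23 s=3: MISS | VC []
  [1] addr=0xbb blk=23 s=3: L1-HIT | VC []
  [2] addr=0xaa blk=21 s=1: MISS | VC []
  [3] addr=0xaf blk=21 s=1: L1-HIT | VC []
  [4] addr=0x2b blk=5 s=1: MISS | VC [21]
  [5] addr=0xac blk=21 s=1: VC-HIT | VC [5]
  [6] addr=0xae blk=21 s=1: L1-HIT | VC [5]
  [7] addr=0xbf blk=23 s=3: L1-HIT | VC [5]
  [8] addr=0x2b blk=5 s=1: VC-HIT | VC [21]

OUTCOME = VC-HIT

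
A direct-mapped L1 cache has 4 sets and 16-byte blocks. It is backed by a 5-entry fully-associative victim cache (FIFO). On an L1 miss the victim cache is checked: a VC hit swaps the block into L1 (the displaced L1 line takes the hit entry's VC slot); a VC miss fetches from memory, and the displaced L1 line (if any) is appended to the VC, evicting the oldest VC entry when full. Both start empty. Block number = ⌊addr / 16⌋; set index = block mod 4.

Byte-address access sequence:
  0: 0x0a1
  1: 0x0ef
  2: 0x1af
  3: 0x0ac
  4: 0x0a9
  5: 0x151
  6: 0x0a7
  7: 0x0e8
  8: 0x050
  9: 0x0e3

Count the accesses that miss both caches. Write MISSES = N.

#0 0xa1→b10/s2 MISS; vc=[]
#1 0xef→b14/s2 MISS; vc=[10]
#2 0x1af→b26/s2 MISS; vc=[10,14]
#3 0xac→b10/s2 VC-HIT; vc=[26,14]
#4 0xa9→b10/s2 L1-HIT; vc=[26,14]
#5 0x151→b21/s1 MISS; vc=[26,14]
#6 0xa7→b10/s2 L1-HIT; vc=[26,14]
#7 0xe8→b14/s2 VC-HIT; vc=[26,10]
#8 0x50→b5/s1 MISS; vc=[26,10,21]
#9 0xe3→b14/s2 L1-HIT; vc=[26,10,21]

MISSES = 5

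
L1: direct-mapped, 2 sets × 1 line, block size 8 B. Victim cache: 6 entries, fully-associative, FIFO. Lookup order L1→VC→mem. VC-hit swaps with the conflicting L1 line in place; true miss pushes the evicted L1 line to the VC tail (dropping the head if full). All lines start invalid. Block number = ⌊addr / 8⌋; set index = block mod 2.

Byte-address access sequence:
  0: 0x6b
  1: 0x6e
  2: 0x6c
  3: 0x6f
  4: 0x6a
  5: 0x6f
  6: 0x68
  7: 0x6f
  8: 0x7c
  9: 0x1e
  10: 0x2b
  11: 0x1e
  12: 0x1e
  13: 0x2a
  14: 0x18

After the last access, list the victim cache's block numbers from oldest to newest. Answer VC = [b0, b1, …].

VC = [13, 15, 5]

#0 0x6b→b13/s1 MISS; vc=[]
#1 0x6e→b13/s1 L1-HIT; vc=[]
#2 0x6c→b13/s1 L1-HIT; vc=[]
#3 0x6f→b13/s1 L1-HIT; vc=[]
#4 0x6a→b13/s1 L1-HIT; vc=[]
#5 0x6f→b13/s1 L1-HIT; vc=[]
#6 0x68→b13/s1 L1-HIT; vc=[]
#7 0x6f→b13/s1 L1-HIT; vc=[]
#8 0x7c→b15/s1 MISS; vc=[13]
#9 0x1e→b3/s1 MISS; vc=[13,15]
#10 0x2b→b5/s1 MISS; vc=[13,15,3]
#11 0x1e→b3/s1 VC-HIT; vc=[13,15,5]
#12 0x1e→b3/s1 L1-HIT; vc=[13,15,5]
#13 0x2a→b5/s1 VC-HIT; vc=[13,15,3]
#14 0x18→b3/s1 VC-HIT; vc=[13,15,5]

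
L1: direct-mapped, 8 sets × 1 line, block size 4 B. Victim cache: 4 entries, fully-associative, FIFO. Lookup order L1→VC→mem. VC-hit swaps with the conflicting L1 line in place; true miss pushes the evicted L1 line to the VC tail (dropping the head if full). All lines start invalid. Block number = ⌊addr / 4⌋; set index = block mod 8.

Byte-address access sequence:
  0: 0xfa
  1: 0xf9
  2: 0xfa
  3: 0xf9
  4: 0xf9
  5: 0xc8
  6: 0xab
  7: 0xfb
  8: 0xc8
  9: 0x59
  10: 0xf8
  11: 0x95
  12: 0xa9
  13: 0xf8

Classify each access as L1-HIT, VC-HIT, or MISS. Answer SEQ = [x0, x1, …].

SEQ = [MISS, L1-HIT, L1-HIT, L1-HIT, L1-HIT, MISS, MISS, L1-HIT, VC-HIT, MISS, VC-HIT, MISS, VC-HIT, L1-HIT]

0: 0xfa (blk 62, set 6) → MISS  vc=[]
1: 0xf9 (blk 62, set 6) → L1-HIT  vc=[]
2: 0xfa (blk 62, set 6) → L1-HIT  vc=[]
3: 0xf9 (blk 62, set 6) → L1-HIT  vc=[]
4: 0xf9 (blk 62, set 6) → L1-HIT  vc=[]
5: 0xc8 (blk 50, set 2) → MISS  vc=[]
6: 0xab (blk 42, set 2) → MISS  vc=[50]
7: 0xfb (blk 62, set 6) → L1-HIT  vc=[50]
8: 0xc8 (blk 50, set 2) → VC-HIT  vc=[42]
9: 0x59 (blk 22, set 6) → MISS  vc=[42, 62]
10: 0xf8 (blk 62, set 6) → VC-HIT  vc=[42, 22]
11: 0x95 (blk 37, set 5) → MISS  vc=[42, 22]
12: 0xa9 (blk 42, set 2) → VC-HIT  vc=[50, 22]
13: 0xf8 (blk 62, set 6) → L1-HIT  vc=[50, 22]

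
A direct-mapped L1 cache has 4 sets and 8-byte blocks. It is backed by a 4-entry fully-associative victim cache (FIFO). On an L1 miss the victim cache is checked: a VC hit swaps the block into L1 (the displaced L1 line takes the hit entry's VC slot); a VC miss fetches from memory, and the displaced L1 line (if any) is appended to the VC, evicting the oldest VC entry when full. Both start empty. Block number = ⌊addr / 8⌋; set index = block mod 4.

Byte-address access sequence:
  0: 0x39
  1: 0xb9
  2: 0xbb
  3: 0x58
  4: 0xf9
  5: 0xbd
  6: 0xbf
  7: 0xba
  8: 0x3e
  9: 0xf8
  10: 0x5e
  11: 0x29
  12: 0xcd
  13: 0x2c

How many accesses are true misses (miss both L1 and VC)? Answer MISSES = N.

  [0] addr=0x39 blk=7 s=3: MISS | VC []
  [1] addr=0xb9 blk=23 s=3: MISS | VC [7]
  [2] addr=0xbb blk=23 s=3: L1-HIT | VC [7]
  [3] addr=0x58 blk=11 s=3: MISS | VC [7, 23]
  [4] addr=0xf9 blk=31 s=3: MISS | VC [7, 23, 11]
  [5] addr=0xbd blk=23 s=3: VC-HIT | VC [7, 31, 11]
  [6] addr=0xbf blk=23 s=3: L1-HIT | VC [7, 31, 11]
  [7] addr=0xba blk=23 s=3: L1-HIT | VC [7, 31, 11]
  [8] addr=0x3e blk=7 s=3: VC-HIT | VC [23, 31, 11]
  [9] addr=0xf8 blk=31 s=3: VC-HIT | VC [23, 7, 11]
  [10] addr=0x5e blk=11 s=3: VC-HIT | VC [23, 7, 31]
  [11] addr=0x29 blk=5 s=1: MISS | VC [23, 7, 31]
  [12] addr=0xcd blk=25 s=1: MISS | VC [23, 7, 31, 5]
  [13] addr=0x2c blk=5 s=1: VC-HIT | VC [23, 7, 31, 25]

MISSES = 6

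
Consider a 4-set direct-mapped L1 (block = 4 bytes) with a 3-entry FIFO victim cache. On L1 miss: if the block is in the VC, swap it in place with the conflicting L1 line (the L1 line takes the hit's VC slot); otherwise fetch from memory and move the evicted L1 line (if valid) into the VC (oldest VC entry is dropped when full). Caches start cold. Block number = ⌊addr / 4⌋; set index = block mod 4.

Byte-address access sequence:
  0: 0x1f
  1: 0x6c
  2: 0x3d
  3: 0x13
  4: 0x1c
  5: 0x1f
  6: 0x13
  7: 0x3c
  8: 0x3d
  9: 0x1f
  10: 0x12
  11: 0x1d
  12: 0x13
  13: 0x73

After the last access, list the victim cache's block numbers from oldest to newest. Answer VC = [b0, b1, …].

  [0] addr=0x1f blk=7 s=3: MISS | VC []
  [1] addr=0x6c blk=27 s=3: MISS | VC [7]
  [2] addr=0x3d blk=15 s=3: MISS | VC [7, 27]
  [3] addr=0x13 blk=4 s=0: MISS | VC [7, 27]
  [4] addr=0x1c blk=7 s=3: VC-HIT | VC [15, 27]
  [5] addr=0x1f blk=7 s=3: L1-HIT | VC [15, 27]
  [6] addr=0x13 blk=4 s=0: L1-HIT | VC [15, 27]
  [7] addr=0x3c blk=15 s=3: VC-HIT | VC [7, 27]
  [8] addr=0x3d blk=15 s=3: L1-HIT | VC [7, 27]
  [9] addr=0x1f blk=7 s=3: VC-HIT | VC [15, 27]
  [10] addr=0x12 blk=4 s=0: L1-HIT | VC [15, 27]
  [11] addr=0x1d blk=7 s=3: L1-HIT | VC [15, 27]
  [12] addr=0x13 blk=4 s=0: L1-HIT | VC [15, 27]
  [13] addr=0x73 blk=28 s=0: MISS | VC [15, 27, 4]

VC = [15, 27, 4]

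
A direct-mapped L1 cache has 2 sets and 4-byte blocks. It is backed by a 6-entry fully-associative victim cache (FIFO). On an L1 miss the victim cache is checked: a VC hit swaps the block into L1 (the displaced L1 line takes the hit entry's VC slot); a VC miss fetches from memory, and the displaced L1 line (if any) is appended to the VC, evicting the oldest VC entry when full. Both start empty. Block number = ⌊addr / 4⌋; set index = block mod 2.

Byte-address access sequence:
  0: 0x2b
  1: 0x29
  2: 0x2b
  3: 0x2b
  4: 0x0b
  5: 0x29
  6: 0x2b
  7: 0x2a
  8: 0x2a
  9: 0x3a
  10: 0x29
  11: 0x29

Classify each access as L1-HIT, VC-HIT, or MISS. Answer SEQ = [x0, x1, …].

  [0] addr=0x2b blk=10 s=0: MISS | VC []
  [1] addr=0x29 blk=10 s=0: L1-HIT | VC []
  [2] addr=0x2b blk=10 s=0: L1-HIT | VC []
  [3] addr=0x2b blk=10 s=0: L1-HIT | VC []
  [4] addr=0xb blk=2 s=0: MISS | VC [10]
  [5] addr=0x29 blk=10 s=0: VC-HIT | VC [2]
  [6] addr=0x2b blk=10 s=0: L1-HIT | VC [2]
  [7] addr=0x2a blk=10 s=0: L1-HIT | VC [2]
  [8] addr=0x2a blk=10 s=0: L1-HIT | VC [2]
  [9] addr=0x3a blk=14 s=0: MISS | VC [2, 10]
  [10] addr=0x29 blk=10 s=0: VC-HIT | VC [2, 14]
  [11] addr=0x29 blk=10 s=0: L1-HIT | VC [2, 14]

SEQ = [MISS, L1-HIT, L1-HIT, L1-HIT, MISS, VC-HIT, L1-HIT, L1-HIT, L1-HIT, MISS, VC-HIT, L1-HIT]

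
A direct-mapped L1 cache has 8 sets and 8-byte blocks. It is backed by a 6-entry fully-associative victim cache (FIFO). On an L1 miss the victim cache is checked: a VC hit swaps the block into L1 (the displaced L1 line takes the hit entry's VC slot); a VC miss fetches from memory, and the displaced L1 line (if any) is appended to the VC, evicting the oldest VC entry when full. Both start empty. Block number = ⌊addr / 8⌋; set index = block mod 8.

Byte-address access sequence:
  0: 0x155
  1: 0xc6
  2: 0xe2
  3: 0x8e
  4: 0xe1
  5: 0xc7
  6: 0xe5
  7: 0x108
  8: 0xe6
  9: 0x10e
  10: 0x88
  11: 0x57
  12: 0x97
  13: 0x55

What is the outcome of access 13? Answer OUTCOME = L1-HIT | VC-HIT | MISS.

#0 0x155→b42/s2 MISS; vc=[]
#1 0xc6→b24/s0 MISS; vc=[]
#2 0xe2→b28/s4 MISS; vc=[]
#3 0x8e→b17/s1 MISS; vc=[]
#4 0xe1→b28/s4 L1-HIT; vc=[]
#5 0xc7→b24/s0 L1-HIT; vc=[]
#6 0xe5→b28/s4 L1-HIT; vc=[]
#7 0x108→b33/s1 MISS; vc=[17]
#8 0xe6→b28/s4 L1-HIT; vc=[17]
#9 0x10e→b33/s1 L1-HIT; vc=[17]
#10 0x88→b17/s1 VC-HIT; vc=[33]
#11 0x57→b10/s2 MISS; vc=[33,42]
#12 0x97→b18/s2 MISS; vc=[33,42,10]
#13 0x55→b10/s2 VC-HIT; vc=[33,42,18]

OUTCOME = VC-HIT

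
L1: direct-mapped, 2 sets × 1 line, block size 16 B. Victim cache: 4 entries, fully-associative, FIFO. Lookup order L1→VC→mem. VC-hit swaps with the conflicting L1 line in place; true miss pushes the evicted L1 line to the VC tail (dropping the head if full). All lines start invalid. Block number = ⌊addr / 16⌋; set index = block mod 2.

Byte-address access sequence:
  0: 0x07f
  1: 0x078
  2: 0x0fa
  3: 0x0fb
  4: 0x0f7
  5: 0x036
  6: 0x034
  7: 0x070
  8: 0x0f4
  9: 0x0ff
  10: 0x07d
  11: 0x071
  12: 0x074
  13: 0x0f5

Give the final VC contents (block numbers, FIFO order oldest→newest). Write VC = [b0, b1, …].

#0 0x7f→b7/s1 MISS; vc=[]
#1 0x78→b7/s1 L1-HIT; vc=[]
#2 0xfa→b15/s1 MISS; vc=[7]
#3 0xfb→b15/s1 L1-HIT; vc=[7]
#4 0xf7→b15/s1 L1-HIT; vc=[7]
#5 0x36→b3/s1 MISS; vc=[7,15]
#6 0x34→b3/s1 L1-HIT; vc=[7,15]
#7 0x70→b7/s1 VC-HIT; vc=[3,15]
#8 0xf4→b15/s1 VC-HIT; vc=[3,7]
#9 0xff→b15/s1 L1-HIT; vc=[3,7]
#10 0x7d→b7/s1 VC-HIT; vc=[3,15]
#11 0x71→b7/s1 L1-HIT; vc=[3,15]
#12 0x74→b7/s1 L1-HIT; vc=[3,15]
#13 0xf5→b15/s1 VC-HIT; vc=[3,7]

VC = [3, 7]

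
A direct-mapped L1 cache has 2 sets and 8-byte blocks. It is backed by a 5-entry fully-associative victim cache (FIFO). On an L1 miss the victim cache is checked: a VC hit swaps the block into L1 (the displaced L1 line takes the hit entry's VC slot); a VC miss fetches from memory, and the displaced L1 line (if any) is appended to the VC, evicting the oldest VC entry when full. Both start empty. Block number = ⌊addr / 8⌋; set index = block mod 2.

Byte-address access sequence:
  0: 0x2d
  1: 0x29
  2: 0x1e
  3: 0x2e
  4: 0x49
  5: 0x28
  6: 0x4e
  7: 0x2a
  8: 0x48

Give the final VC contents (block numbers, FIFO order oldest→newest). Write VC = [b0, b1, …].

#0 0x2d→b5/s1 MISS; vc=[]
#1 0x29→b5/s1 L1-HIT; vc=[]
#2 0x1e→b3/s1 MISS; vc=[5]
#3 0x2e→b5/s1 VC-HIT; vc=[3]
#4 0x49→b9/s1 MISS; vc=[3,5]
#5 0x28→b5/s1 VC-HIT; vc=[3,9]
#6 0x4e→b9/s1 VC-HIT; vc=[3,5]
#7 0x2a→b5/s1 VC-HIT; vc=[3,9]
#8 0x48→b9/s1 VC-HIT; vc=[3,5]

VC = [3, 5]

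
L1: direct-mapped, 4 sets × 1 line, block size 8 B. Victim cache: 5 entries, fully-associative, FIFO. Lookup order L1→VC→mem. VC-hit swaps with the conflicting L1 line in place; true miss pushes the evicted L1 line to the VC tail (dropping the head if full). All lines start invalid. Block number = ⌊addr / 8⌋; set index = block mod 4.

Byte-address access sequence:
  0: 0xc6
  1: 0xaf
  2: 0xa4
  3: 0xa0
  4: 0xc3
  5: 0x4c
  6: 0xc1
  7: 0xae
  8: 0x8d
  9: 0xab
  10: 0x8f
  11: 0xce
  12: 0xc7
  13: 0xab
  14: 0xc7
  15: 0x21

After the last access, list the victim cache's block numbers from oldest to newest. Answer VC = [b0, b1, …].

  [0] addr=0xc6 blk=24 s=0: MISS | VC []
  [1] addr=0xaf blk=21 s=1: MISS | VC []
  [2] addr=0xa4 blk=20 s=0: MISS | VC [24]
  [3] addr=0xa0 blk=20 s=0: L1-HIT | VC [24]
  [4] addr=0xc3 blk=24 s=0: VC-HIT | VC [20]
  [5] addr=0x4c blk=9 s=1: MISS | VC [20, 21]
  [6] addr=0xc1 blk=24 s=0: L1-HIT | VC [20, 21]
  [7] addr=0xae blk=21 s=1: VC-HIT | VC [20, 9]
  [8] addr=0x8d blk=17 s=1: MISS | VC [20, 9, 21]
  [9] addr=0xab blk=21 s=1: VC-HIT | VC [20, 9, 17]
  [10] addr=0x8f blk=17 s=1: VC-HIT | VC [20, 9, 21]
  [11] addr=0xce blk=25 s=1: MISS | VC [20, 9, 21, 17]
  [12] addr=0xc7 blk=24 s=0: L1-HIT | VC [20, 9, 21, 17]
  [13] addr=0xab blk=21 s=1: VC-HIT | VC [20, 9, 25, 17]
  [14] addr=0xc7 blk=24 s=0: L1-HIT | VC [20, 9, 25, 17]
  [15] addr=0x21 blk=4 s=0: MISS | VC [20, 9, 25, 17, 24]

VC = [20, 9, 25, 17, 24]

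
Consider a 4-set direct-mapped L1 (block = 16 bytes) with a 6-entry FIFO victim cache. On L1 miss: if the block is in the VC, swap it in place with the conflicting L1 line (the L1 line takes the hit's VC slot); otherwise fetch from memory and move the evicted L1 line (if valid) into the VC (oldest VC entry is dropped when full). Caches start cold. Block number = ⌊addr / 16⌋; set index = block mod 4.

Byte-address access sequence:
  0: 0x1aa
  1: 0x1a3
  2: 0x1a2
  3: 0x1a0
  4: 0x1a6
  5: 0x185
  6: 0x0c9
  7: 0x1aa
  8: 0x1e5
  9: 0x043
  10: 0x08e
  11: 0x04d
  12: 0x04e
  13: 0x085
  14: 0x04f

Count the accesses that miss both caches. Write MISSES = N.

  [0] addr=0x1aa blk=26 s=2: MISS | VC []
  [1] addr=0x1a3 blk=26 s=2: L1-HIT | VC []
  [2] addr=0x1a2 blk=26 s=2: L1-HIT | VC []
  [3] addr=0x1a0 blk=26 s=2: L1-HIT | VC []
  [4] addr=0x1a6 blk=26 s=2: L1-HIT | VC []
  [5] addr=0x185 blk=24 s=0: MISS | VC []
  [6] addr=0xc9 blk=12 s=0: MISS | VC [24]
  [7] addr=0x1aa blk=26 s=2: L1-HIT | VC [24]
  [8] addr=0x1e5 blk=30 s=2: MISS | VC [24, 26]
  [9] addr=0x43 blk=4 s=0: MISS | VC [24, 26, 12]
  [10] addr=0x8e blk=8 s=0: MISS | VC [24, 26, 12, 4]
  [11] addr=0x4d blk=4 s=0: VC-HIT | VC [24, 26, 12, 8]
  [12] addr=0x4e blk=4 s=0: L1-HIT | VC [24, 26, 12, 8]
  [13] addr=0x85 blk=8 s=0: VC-HIT | VC [24, 26, 12, 4]
  [14] addr=0x4f blk=4 s=0: VC-HIT | VC [24, 26, 12, 8]

MISSES = 6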